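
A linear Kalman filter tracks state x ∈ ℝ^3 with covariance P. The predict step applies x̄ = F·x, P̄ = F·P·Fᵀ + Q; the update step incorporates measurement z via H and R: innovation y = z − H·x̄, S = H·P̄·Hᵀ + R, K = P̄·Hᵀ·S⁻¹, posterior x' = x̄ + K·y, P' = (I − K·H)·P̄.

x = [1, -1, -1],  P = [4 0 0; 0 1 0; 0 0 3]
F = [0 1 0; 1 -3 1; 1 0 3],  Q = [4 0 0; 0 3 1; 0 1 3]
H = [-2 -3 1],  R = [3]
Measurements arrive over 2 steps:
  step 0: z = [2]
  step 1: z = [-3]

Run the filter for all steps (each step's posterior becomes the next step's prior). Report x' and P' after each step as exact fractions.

step 0: x̄ = F·x = [-1, 3, -2]
step 0: P̄ = F·P·Fᵀ + Q = [5 -3 0; -3 19 14; 0 14 34]
step 0: y = z − H·x̄ = [11]
step 0: S = H·P̄·Hᵀ + R = [108]
step 0: K = P̄·Hᵀ·S⁻¹ = [-1/108; -37/108; -2/27]
step 0: x' = x̄ + K·y = [-119/108, -83/108, -76/27]
step 0: P' = (I − K·H)·P̄ = [539/108 -361/108 -2/27; -361/108 683/108 304/27; -2/27 304/27 902/27]
step 1: x̄ = F·x = [-83/108, -29/18, -1031/108]
step 1: P̄ = F·P·Fᵀ + Q = [1115/108 -199/18 3287/108; -199/18 152/3 263/18; 3287/108 263/18 33287/108]
step 1: y = z − H·x̄ = [19/108]
step 1: S = H·P̄·Hᵀ + R = [50375/108]
step 1: K = P̄·Hᵀ·S⁻¹ = [4639/50375; -498/2015; 709/1625]
step 1: x' = x̄ + K·y = [-37898/50375, -3334/2015, -15388/1625]
step 1: P' = (I − K·H)·P̄ = [320813/50375 -886/2015 19003/1625; -886/2015 8937/403 4219/65; 19003/1625 4219/65 356558/1625]

step 0: x' = [-119/108, -83/108, -76/27], P' = [539/108 -361/108 -2/27; -361/108 683/108 304/27; -2/27 304/27 902/27]
step 1: x' = [-37898/50375, -3334/2015, -15388/1625], P' = [320813/50375 -886/2015 19003/1625; -886/2015 8937/403 4219/65; 19003/1625 4219/65 356558/1625]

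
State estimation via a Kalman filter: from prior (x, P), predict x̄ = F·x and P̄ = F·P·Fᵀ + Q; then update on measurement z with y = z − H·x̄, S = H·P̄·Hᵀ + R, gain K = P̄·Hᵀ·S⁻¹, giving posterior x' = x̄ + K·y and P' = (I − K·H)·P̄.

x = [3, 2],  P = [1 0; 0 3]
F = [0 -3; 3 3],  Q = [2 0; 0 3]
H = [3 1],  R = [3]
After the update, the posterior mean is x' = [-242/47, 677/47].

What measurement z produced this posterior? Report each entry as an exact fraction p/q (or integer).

x̄ = F·x = [-6, 15]
P̄ = F·P·Fᵀ + Q = [29 -27; -27 39]
S = H·P̄·Hᵀ + R = [141]
K = P̄·Hᵀ·S⁻¹ = [20/47; -14/47]
x' − x̄ = [40/47, -28/47] = K·y
y = (KᵀK)⁻¹·Kᵀ·(x' − x̄) = [2]
z = y + H·x̄ = [2] + [-3] = [-1]

z = [-1]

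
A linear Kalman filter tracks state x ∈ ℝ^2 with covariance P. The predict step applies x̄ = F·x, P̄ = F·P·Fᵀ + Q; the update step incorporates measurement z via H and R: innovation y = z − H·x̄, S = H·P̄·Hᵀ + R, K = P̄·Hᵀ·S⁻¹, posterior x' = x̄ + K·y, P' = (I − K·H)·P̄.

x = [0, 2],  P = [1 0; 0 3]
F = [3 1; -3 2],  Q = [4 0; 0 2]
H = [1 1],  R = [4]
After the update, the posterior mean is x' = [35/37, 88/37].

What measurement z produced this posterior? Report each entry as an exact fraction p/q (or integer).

z = [3]

x̄ = F·x = [2, 4]
P̄ = F·P·Fᵀ + Q = [16 -3; -3 23]
S = H·P̄·Hᵀ + R = [37]
K = P̄·Hᵀ·S⁻¹ = [13/37; 20/37]
x' − x̄ = [-39/37, -60/37] = K·y
y = (KᵀK)⁻¹·Kᵀ·(x' − x̄) = [-3]
z = y + H·x̄ = [-3] + [6] = [3]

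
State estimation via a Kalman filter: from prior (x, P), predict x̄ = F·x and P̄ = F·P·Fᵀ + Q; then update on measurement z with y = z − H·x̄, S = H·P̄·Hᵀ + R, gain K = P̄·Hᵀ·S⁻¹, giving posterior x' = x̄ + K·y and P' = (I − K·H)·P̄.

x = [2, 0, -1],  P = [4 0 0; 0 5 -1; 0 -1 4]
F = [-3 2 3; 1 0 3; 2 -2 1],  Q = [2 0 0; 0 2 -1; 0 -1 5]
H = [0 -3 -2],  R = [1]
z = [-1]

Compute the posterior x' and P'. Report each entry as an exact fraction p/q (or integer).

x' = [-7871/875, -1227/875, 2279/875]
P' = [71746/875 16102/875 -24154/875; 16102/875 5774/875 -8573/875; -24154/875 -8573/875 12946/875]

x̄ = F·x = [-9, -1, 3]
P̄ = F·P·Fᵀ + Q = [82 18 -28; 18 42 25; -28 25 49]
y = z − H·x̄ = [2]
S = H·P̄·Hᵀ + R = [875]
K = P̄·Hᵀ·S⁻¹ = [2/875; -176/875; -173/875]
x' = x̄ + K·y = [-7871/875, -1227/875, 2279/875]
P' = (I − K·H)·P̄ = [71746/875 16102/875 -24154/875; 16102/875 5774/875 -8573/875; -24154/875 -8573/875 12946/875]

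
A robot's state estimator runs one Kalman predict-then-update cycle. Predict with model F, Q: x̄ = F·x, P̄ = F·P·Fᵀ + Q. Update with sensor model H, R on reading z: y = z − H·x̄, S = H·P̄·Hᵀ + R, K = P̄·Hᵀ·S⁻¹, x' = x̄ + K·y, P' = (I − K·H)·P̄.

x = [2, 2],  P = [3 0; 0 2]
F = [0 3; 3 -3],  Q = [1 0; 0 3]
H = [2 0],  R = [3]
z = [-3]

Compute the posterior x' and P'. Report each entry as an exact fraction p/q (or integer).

x' = [-96/79, 540/79]
P' = [57/79 -54/79; -54/79 2496/79]

x̄ = F·x = [6, 0]
P̄ = F·P·Fᵀ + Q = [19 -18; -18 48]
y = z − H·x̄ = [-15]
S = H·P̄·Hᵀ + R = [79]
K = P̄·Hᵀ·S⁻¹ = [38/79; -36/79]
x' = x̄ + K·y = [-96/79, 540/79]
P' = (I − K·H)·P̄ = [57/79 -54/79; -54/79 2496/79]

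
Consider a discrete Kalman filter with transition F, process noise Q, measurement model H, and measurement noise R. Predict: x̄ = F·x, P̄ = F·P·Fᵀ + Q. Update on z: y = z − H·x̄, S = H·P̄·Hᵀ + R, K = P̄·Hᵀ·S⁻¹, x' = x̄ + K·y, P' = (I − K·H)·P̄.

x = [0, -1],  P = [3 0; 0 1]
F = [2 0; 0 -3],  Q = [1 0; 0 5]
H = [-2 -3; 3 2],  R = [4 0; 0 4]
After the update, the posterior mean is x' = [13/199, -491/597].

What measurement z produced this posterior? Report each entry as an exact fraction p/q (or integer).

z = [3, -1]

x̄ = F·x = [0, 3]
P̄ = F·P·Fᵀ + Q = [13 0; 0 14]
S = H·P̄·Hᵀ + R = [182 -162; -162 177]
K = P̄·Hᵀ·S⁻¹ = [286/995 481/995; -483/995 -854/2985]
x' − x̄ = [13/199, -2282/597] = K·y
y = (KᵀK)⁻¹·Kᵀ·(x' − x̄) = [12, -7]
z = y + H·x̄ = [12, -7] + [-9, 6] = [3, -1]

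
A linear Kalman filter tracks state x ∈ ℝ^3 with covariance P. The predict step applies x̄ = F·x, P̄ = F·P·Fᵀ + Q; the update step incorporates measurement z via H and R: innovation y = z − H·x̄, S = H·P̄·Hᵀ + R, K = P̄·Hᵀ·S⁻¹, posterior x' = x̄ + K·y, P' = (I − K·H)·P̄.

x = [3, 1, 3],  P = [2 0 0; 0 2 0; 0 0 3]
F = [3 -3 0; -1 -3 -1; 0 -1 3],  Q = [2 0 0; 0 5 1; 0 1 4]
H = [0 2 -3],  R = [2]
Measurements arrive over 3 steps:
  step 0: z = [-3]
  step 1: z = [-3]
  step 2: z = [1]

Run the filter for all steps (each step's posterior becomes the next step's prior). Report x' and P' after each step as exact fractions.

step 0: x' = [948/145, -499/145, -179/145], P' = [5498/145 1616/145 1076/145; 1616/145 8336/435 5516/435; 1076/145 5516/435 3746/435]
step 1: x' = [8692788/294635, -117759/1178540, 274006/294635], P' = [92056936/294635 -7038177/294635 -4698288/294635; -7038177/294635 12081001/1178540 1940761/294635; -4698288/294635 1940761/294635 1310774/294635]
step 2: x' = [63970063209/1617897161, -294412035/1617897161, -680624523/1617897161], P' = [4295301049210/1617897161 -355856086269/1617897161 -236477507604/1617897161; -355856086269/1617897161 43140144269/1617897161 28298167800/1617897161; -236477507604/1617897161 28298167800/1617897161 18916501854/1617897161]

step 0: x̄ = F·x = [6, -9, 8]
step 0: P̄ = F·P·Fᵀ + Q = [38 12 6; 12 28 -2; 6 -2 33]
step 0: y = z − H·x̄ = [39]
step 0: S = H·P̄·Hᵀ + R = [435]
step 0: K = P̄·Hᵀ·S⁻¹ = [2/145; 62/435; -103/435]
step 0: x' = x̄ + K·y = [948/145, -499/145, -179/145]
step 0: P' = (I − K·H)·P̄ = [5498/145 1616/145 1076/145; 1616/145 8336/435 5516/435; 1076/145 5516/435 3746/435]
step 1: x̄ = F·x = [4341/145, 728/145, -38/145]
step 1: P̄ = F·P·Fᵀ + Q = [45692/145 1106/145 -3376/145; 1106/145 166079/435 -34759/435; -3376/145 -34759/435 10694/435]
step 1: y = z − H·x̄ = [-401/29]
step 1: S = H·P̄·Hᵀ + R = [235708/87]
step 1: K = P̄·Hᵀ·S⁻¹ = [1851/58927; 87287/235708; -5080/58927]
step 1: x' = x̄ + K·y = [8692788/294635, -117759/1178540, 274006/294635]
step 1: P' = (I − K·H)·P̄ = [92056936/294635 -7038177/294635 -4698288/294635; -7038177/294635 12081001/1178540 1940761/294635; -4698288/294635 1940761/294635 1310774/294635]
step 2: x̄ = F·x = [104666733/1178540, -35513899/1178540, 309621/107140]
step 2: P̄ = F·P·Fᵀ + Q = [3931884529/1178540 -747369387/1178540 -10754967/107140; -747369387/1178540 328168261/1178540 -1107759/107140; -10754967/107140 -1107759/107140 143841/9740]
step 2: y = z − H·x̄ = [82423831/1178540]
step 2: S = H·P̄·Hᵀ + R = [1617897161/1178540]
step 2: K = P̄·Hᵀ·S⁻¹ = [-1139824863/1617897161; 692892569/1617897161; -76584981/1617897161]
step 2: x' = x̄ + K·y = [63970063209/1617897161, -294412035/1617897161, -680624523/1617897161]
step 2: P' = (I − K·H)·P̄ = [4295301049210/1617897161 -355856086269/1617897161 -236477507604/1617897161; -355856086269/1617897161 43140144269/1617897161 28298167800/1617897161; -236477507604/1617897161 28298167800/1617897161 18916501854/1617897161]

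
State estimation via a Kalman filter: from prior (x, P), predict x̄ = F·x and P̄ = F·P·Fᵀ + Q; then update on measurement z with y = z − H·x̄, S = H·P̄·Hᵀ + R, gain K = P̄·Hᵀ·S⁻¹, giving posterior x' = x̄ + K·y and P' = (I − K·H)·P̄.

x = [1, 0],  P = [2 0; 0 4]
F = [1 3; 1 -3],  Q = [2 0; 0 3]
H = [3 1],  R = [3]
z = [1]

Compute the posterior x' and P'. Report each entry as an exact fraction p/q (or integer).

x̄ = F·x = [1, 1]
P̄ = F·P·Fᵀ + Q = [40 -34; -34 41]
y = z − H·x̄ = [-3]
S = H·P̄·Hᵀ + R = [200]
K = P̄·Hᵀ·S⁻¹ = [43/100; -61/200]
x' = x̄ + K·y = [-29/100, 383/200]
P' = (I − K·H)·P̄ = [151/50 -777/100; -777/100 4479/200]

x' = [-29/100, 383/200]
P' = [151/50 -777/100; -777/100 4479/200]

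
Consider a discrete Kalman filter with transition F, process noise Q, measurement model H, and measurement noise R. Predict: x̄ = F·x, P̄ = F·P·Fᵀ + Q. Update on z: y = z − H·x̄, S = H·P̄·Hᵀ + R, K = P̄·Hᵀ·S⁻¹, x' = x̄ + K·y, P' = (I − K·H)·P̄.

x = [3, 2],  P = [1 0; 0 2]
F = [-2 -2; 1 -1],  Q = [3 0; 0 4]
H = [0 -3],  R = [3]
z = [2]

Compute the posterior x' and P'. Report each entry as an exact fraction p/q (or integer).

x' = [-115/11, -13/22]
P' = [159/11 1/11; 1/11 7/22]

x̄ = F·x = [-10, 1]
P̄ = F·P·Fᵀ + Q = [15 2; 2 7]
y = z − H·x̄ = [5]
S = H·P̄·Hᵀ + R = [66]
K = P̄·Hᵀ·S⁻¹ = [-1/11; -7/22]
x' = x̄ + K·y = [-115/11, -13/22]
P' = (I − K·H)·P̄ = [159/11 1/11; 1/11 7/22]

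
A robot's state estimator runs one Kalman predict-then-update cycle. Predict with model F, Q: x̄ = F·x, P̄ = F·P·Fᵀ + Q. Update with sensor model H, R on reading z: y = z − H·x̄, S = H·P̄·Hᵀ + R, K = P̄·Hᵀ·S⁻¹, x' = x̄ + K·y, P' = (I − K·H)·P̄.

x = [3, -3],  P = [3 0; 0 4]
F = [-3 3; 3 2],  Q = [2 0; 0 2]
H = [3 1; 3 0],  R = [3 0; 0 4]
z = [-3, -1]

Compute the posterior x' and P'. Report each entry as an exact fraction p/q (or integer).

x̄ = F·x = [-18, 3]
P̄ = F·P·Fᵀ + Q = [65 -3; -3 45]
y = z − H·x̄ = [48, 53]
S = H·P̄·Hᵀ + R = [615 576; 576 589]
K = P̄·Hᵀ·S⁻¹ = [256/10153 3111/10153; 8796/10153 -8757/10153]
x' = x̄ + K·y = [-5583/10153, -11454/10153]
P' = (I − K·H)·P̄ = [4148/10153 -11676/10153; -11676/10153 61416/10153]

x' = [-5583/10153, -11454/10153]
P' = [4148/10153 -11676/10153; -11676/10153 61416/10153]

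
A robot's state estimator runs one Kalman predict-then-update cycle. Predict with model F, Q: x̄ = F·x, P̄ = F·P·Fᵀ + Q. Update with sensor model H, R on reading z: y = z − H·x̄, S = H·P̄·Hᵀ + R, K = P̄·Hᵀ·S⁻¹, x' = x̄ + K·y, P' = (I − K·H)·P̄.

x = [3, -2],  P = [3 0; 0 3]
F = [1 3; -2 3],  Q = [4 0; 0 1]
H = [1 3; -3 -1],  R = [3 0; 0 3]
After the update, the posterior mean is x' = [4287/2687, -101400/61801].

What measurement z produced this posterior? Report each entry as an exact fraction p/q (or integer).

z = [-3, -3]

x̄ = F·x = [-3, -12]
P̄ = F·P·Fᵀ + Q = [34 21; 21 40]
S = H·P̄·Hᵀ + R = [523 -432; -432 475]
K = P̄·Hᵀ·S⁻¹ = [-307/2687 -975/2687; 22479/61801 7043/61801]
x' − x̄ = [12348/2687, 640212/61801] = K·y
y = (KᵀK)⁻¹·Kᵀ·(x' − x̄) = [36, -24]
z = y + H·x̄ = [36, -24] + [-39, 21] = [-3, -3]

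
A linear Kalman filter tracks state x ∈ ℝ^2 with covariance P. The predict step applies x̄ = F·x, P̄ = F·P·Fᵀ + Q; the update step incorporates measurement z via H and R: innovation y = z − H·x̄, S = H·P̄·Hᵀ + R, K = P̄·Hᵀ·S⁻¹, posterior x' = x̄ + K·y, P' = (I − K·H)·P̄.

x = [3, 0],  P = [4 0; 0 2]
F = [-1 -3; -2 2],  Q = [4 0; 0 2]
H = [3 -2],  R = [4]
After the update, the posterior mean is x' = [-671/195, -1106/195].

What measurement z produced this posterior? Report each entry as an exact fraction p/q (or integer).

z = [1]

x̄ = F·x = [-3, -6]
P̄ = F·P·Fᵀ + Q = [26 -4; -4 26]
S = H·P̄·Hᵀ + R = [390]
K = P̄·Hᵀ·S⁻¹ = [43/195; -32/195]
x' − x̄ = [-86/195, 64/195] = K·y
y = (KᵀK)⁻¹·Kᵀ·(x' − x̄) = [-2]
z = y + H·x̄ = [-2] + [3] = [1]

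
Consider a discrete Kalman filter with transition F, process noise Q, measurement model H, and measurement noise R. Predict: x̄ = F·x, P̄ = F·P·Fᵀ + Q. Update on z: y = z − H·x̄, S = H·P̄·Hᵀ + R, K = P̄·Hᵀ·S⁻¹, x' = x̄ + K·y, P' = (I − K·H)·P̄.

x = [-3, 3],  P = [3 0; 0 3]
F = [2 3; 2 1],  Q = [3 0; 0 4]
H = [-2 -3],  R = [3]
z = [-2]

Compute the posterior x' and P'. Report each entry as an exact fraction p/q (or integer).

x' = [839/198, -13/6]
P' = [371/66 -7/2; -7/2 5/2]

x̄ = F·x = [3, -3]
P̄ = F·P·Fᵀ + Q = [42 21; 21 19]
y = z − H·x̄ = [-5]
S = H·P̄·Hᵀ + R = [594]
K = P̄·Hᵀ·S⁻¹ = [-49/198; -1/6]
x' = x̄ + K·y = [839/198, -13/6]
P' = (I − K·H)·P̄ = [371/66 -7/2; -7/2 5/2]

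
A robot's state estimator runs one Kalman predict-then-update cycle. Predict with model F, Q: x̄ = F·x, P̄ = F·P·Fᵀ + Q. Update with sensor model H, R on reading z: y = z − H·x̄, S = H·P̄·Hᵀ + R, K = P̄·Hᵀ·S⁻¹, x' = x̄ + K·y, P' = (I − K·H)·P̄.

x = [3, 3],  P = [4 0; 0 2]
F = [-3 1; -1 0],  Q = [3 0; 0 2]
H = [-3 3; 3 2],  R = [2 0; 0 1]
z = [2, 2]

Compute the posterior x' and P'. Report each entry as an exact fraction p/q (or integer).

x̄ = F·x = [-6, -3]
P̄ = F·P·Fᵀ + Q = [41 12; 12 6]
y = z − H·x̄ = [-7, 26]
S = H·P̄·Hᵀ + R = [209 -297; -297 538]
K = P̄·Hᵀ·S⁻¹ = [-3147/24233 444/2203; 4572/24233 426/2203]
x' = x̄ + K·y = [3615/24233, 17133/24233]
P' = (I − K·H)·P̄ = [1816/24233 -282/24233; -282/24233 2766/24233]

x' = [3615/24233, 17133/24233]
P' = [1816/24233 -282/24233; -282/24233 2766/24233]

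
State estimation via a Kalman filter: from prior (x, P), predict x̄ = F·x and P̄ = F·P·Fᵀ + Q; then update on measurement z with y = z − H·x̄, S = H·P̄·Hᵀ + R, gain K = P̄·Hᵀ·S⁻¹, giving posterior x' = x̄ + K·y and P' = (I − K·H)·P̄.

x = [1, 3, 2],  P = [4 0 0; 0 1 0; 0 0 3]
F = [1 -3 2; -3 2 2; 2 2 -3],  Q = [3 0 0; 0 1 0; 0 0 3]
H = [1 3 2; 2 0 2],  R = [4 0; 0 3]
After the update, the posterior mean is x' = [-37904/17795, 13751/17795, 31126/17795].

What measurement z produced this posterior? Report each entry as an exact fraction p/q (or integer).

x̄ = F·x = [-4, 7, 2]
P̄ = F·P·Fᵀ + Q = [28 -6 -16; -6 53 -38; -16 -38 50]
S = H·P̄·Hᵀ + R = [153 -104; -104 187]
K = P̄·Hᵀ·S⁻¹ = [-1618/17795 1384/17795; 5247/17795 -5456/17795; 1462/17795 7284/17795]
x' − x̄ = [33276/17795, -110814/17795, -4464/17795] = K·y
y = (KᵀK)⁻¹·Kᵀ·(x' − x̄) = [-18, 3]
z = y + H·x̄ = [-18, 3] + [21, -4] = [3, -1]

z = [3, -1]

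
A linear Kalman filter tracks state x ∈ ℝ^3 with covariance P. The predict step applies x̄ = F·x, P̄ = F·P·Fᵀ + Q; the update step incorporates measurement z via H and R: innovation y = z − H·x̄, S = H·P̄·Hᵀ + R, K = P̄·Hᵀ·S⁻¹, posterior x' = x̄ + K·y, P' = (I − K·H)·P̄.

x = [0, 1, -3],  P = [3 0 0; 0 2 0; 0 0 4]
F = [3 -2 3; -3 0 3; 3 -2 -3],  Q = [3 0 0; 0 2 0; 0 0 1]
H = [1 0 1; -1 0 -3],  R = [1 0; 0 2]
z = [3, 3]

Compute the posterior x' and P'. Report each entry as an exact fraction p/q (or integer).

x̄ = F·x = [-11, -9, 7]
P̄ = F·P·Fᵀ + Q = [74 9 -1; 9 65 -63; -1 -63 72]
y = z − H·x̄ = [7, 13]
S = H·P̄·Hᵀ + R = [145 -286; -286 718]
K = P̄·Hᵀ·S⁻¹ = [16054/11157 10583/22314; 2118/3719 1776/3719; -1752/3719 -3623/7438]
x' = x̄ + K·y = [116881/22314, 4443/3719, -19561/7438]
P' = (I − K·H)·P̄ = [58745/22314 4953/3719 -8879/7438; 4953/3719 36427/3719 -2835/3719; -8879/7438 -2835/3719 5375/7438]

x' = [116881/22314, 4443/3719, -19561/7438]
P' = [58745/22314 4953/3719 -8879/7438; 4953/3719 36427/3719 -2835/3719; -8879/7438 -2835/3719 5375/7438]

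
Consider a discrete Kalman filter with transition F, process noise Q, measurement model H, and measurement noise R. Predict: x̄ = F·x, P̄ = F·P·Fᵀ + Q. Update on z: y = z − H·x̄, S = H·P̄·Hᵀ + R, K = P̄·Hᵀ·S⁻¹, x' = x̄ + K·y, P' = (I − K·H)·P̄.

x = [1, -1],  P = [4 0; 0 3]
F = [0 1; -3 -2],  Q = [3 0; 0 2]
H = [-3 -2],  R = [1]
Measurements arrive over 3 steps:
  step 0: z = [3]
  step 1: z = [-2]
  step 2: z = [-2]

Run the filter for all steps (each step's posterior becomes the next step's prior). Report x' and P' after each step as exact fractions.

step 0: x' = [-57/61, -19/183], P' = [354/61 -530/61; -530/61 2426/183]
step 1: x' = [-35431/28166, 40826/14083], P' = [38463/28166 -26657/14083; -26657/14083 40198/14083]
step 2: x' = [2013115/919636, -1040693/459818], P' = [1069617/919636 -370295/229909; -370295/229909 1131645/459818]

step 0: x̄ = F·x = [-1, -1]
step 0: P̄ = F·P·Fᵀ + Q = [6 -6; -6 50]
step 0: y = z − H·x̄ = [-2]
step 0: S = H·P̄·Hᵀ + R = [183]
step 0: K = P̄·Hᵀ·S⁻¹ = [-2/61; -82/183]
step 0: x' = x̄ + K·y = [-57/61, -19/183]
step 0: P' = (I − K·H)·P̄ = [354/61 -530/61; -530/61 2426/183]
step 1: x̄ = F·x = [-19/183, 551/183]
step 1: P̄ = F·P·Fᵀ + Q = [2975/183 -82/183; -82/183 548/183]
step 1: y = z − H·x̄ = [679/183]
step 1: S = H·P̄·Hᵀ + R = [28166/183]
step 1: K = P̄·Hᵀ·S⁻¹ = [-8761/28166; -425/14083]
step 1: x' = x̄ + K·y = [-35431/28166, 40826/14083]
step 1: P' = (I − K·H)·P̄ = [38463/28166 -26657/14083; -26657/14083 40198/14083]
step 2: x̄ = F·x = [40826/14083, -57011/28166]
step 2: P̄ = F·P·Fᵀ + Q = [82447/14083 -425/14083; -425/14083 84315/28166]
step 2: y = z − H·x̄ = [37301/14083]
step 2: S = H·P̄·Hᵀ + R = [919636/14083]
step 2: K = P̄·Hᵀ·S⁻¹ = [-246491/919636; -20760/229909]
step 2: x' = x̄ + K·y = [2013115/919636, -1040693/459818]
step 2: P' = (I − K·H)·P̄ = [1069617/919636 -370295/229909; -370295/229909 1131645/459818]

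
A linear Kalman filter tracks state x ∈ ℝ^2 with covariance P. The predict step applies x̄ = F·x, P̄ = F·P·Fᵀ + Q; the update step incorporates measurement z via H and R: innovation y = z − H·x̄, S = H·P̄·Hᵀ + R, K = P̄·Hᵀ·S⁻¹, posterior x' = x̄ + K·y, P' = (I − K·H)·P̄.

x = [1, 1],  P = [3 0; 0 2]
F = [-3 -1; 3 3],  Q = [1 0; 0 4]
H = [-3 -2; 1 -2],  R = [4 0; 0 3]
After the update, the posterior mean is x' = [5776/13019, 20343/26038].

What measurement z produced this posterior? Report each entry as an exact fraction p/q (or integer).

z = [-3, -1]

x̄ = F·x = [-4, 6]
P̄ = F·P·Fᵀ + Q = [30 -33; -33 49]
S = H·P̄·Hᵀ + R = [74 -26; -26 361]
K = P̄·Hᵀ·S⁻¹ = [-3084/13019 3240/13019; -3045/26038 -4834/13019]
x' − x̄ = [57852/13019, -135885/26038] = K·y
y = (KᵀK)⁻¹·Kᵀ·(x' − x̄) = [-3, 15]
z = y + H·x̄ = [-3, 15] + [0, -16] = [-3, -1]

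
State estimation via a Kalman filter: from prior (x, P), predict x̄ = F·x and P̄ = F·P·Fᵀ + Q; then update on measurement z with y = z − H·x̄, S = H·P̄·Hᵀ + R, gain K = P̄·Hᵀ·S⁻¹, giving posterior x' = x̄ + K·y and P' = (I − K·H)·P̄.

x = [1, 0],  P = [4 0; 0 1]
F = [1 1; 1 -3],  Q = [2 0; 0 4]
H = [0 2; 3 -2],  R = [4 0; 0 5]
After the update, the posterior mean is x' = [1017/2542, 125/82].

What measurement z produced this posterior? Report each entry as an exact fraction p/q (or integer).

z = [3, -2]

x̄ = F·x = [1, 1]
P̄ = F·P·Fᵀ + Q = [7 1; 1 17]
S = H·P̄·Hᵀ + R = [72 -62; -62 124]
K = P̄·Hᵀ·S⁻¹ = [23/82 373/1271; 37/82 -1/41]
x' − x̄ = [-1525/2542, 43/82] = K·y
y = (KᵀK)⁻¹·Kᵀ·(x' − x̄) = [1, -3]
z = y + H·x̄ = [1, -3] + [2, 1] = [3, -2]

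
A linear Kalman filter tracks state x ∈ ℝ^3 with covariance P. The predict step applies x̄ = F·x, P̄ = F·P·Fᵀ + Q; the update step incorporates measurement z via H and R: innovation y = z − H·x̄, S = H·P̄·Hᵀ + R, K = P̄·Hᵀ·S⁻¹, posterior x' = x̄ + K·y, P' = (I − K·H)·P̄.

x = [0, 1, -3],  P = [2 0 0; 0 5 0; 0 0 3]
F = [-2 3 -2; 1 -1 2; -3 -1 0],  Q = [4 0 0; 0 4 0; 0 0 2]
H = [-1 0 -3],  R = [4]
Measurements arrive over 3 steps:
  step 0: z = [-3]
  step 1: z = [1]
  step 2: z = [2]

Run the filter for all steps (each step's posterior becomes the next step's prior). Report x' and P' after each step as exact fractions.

step 0: x' = [117/14, -929/140, -62/35], P' = [393/7 -166/7 -129/7; -166/7 1321/70 271/35; -129/7 271/35 227/35]
step 1: x' = [-3108109/281604, 1403131/281604, 936731/281604], P' = [35767361/422406 -11934455/422406 -11780395/422406; -11934455/422406 6187157/422406 3936469/422406; -11780395/422406 3936469/422406 4067057/422406]
step 2: x' = [39185651/9965621, -17415184/9965621, -136743819/69759347], P' = [5638596556/109621831 -1859993914/109621831 -1846436272/109621831; -1859993914/109621831 5934834182/548109155 3052297326/548109155; -1846436272/109621831 3052297326/548109155 22860115056/3836764085]

step 0: x̄ = F·x = [9, -7, -1]
step 0: P̄ = F·P·Fᵀ + Q = [69 -31 -3; -31 23 -1; -3 -1 25]
step 0: y = z − H·x̄ = [3]
step 0: S = H·P̄·Hᵀ + R = [280]
step 0: K = P̄·Hᵀ·S⁻¹ = [-3/14; 17/140; -9/35]
step 0: x' = x̄ + K·y = [117/14, -929/140, -62/35]
step 0: P' = (I − K·H)·P̄ = [393/7 -166/7 -129/7; -166/7 1321/70 271/35; -129/7 271/35 227/35]
step 1: x̄ = F·x = [-4631/140, 229/20, -2581/140]
step 1: P̄ = F·P·Fᵀ + Q = [32801/70 -1409/10 24581/70; -1409/10 477/10 -1019/10; 24581/70 -1019/10 26871/70]
step 1: y = z − H·x̄ = [-6117/70]
step 1: S = H·P̄·Hᵀ + R = [211203/35]
step 1: K = P̄·Hᵀ·S⁻¹ = [-53272/211203; 15631/211203; -52597/211203]
step 1: x' = x̄ + K·y = [-3108109/281604, 1403131/281604, 936731/281604]
step 1: P' = (I − K·H)·P̄ = [35767361/422406 -11934455/422406 -11780395/422406; -11934455/422406 6187157/422406 3936469/422406; -11780395/422406 3936469/422406 4067057/422406]
step 2: x̄ = F·x = [8552149/281604, -1318889/140802, 1980299/70401]
step 2: P̄ = F·P·Fᵀ + Q = [218444381/422406 -31931287/211203 108387224/211203; -31931287/211203 10456912/211203 -31087202/211203; 108387224/211203 -31087202/211203 128665744/211203]
step 2: y = z − H·x̄ = [32878945/281604]
step 2: S = H·P̄·Hᵀ + R = [3836764085/422406]
step 2: K = P̄·Hᵀ·S⁻¹ = [-24821935/109621831; 35769398/548109155; -988768912/3836764085]
step 2: x' = x̄ + K·y = [39185651/9965621, -17415184/9965621, -136743819/69759347]
step 2: P' = (I − K·H)·P̄ = [5638596556/109621831 -1859993914/109621831 -1846436272/109621831; -1859993914/109621831 5934834182/548109155 3052297326/548109155; -1846436272/109621831 3052297326/548109155 22860115056/3836764085]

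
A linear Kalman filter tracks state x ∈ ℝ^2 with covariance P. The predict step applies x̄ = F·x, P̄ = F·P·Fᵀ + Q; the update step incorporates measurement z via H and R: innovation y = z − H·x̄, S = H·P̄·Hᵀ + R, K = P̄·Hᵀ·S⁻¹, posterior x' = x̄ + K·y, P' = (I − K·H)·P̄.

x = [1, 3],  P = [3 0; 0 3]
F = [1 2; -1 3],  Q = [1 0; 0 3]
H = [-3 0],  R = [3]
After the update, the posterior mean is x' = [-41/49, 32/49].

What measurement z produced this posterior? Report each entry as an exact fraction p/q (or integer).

z = [3]

x̄ = F·x = [7, 8]
P̄ = F·P·Fᵀ + Q = [16 15; 15 33]
S = H·P̄·Hᵀ + R = [147]
K = P̄·Hᵀ·S⁻¹ = [-16/49; -15/49]
x' − x̄ = [-384/49, -360/49] = K·y
y = (KᵀK)⁻¹·Kᵀ·(x' − x̄) = [24]
z = y + H·x̄ = [24] + [-21] = [3]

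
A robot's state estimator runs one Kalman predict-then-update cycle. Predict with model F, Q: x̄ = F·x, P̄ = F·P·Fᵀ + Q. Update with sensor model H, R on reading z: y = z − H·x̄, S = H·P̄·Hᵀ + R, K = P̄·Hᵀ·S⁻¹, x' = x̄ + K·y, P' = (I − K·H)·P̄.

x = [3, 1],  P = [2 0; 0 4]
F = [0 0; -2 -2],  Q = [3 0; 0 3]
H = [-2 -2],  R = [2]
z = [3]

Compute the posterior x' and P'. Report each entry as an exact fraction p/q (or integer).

x' = [39/61, -137/61]
P' = [165/61 -162/61; -162/61 189/61]

x̄ = F·x = [0, -8]
P̄ = F·P·Fᵀ + Q = [3 0; 0 27]
y = z − H·x̄ = [-13]
S = H·P̄·Hᵀ + R = [122]
K = P̄·Hᵀ·S⁻¹ = [-3/61; -27/61]
x' = x̄ + K·y = [39/61, -137/61]
P' = (I − K·H)·P̄ = [165/61 -162/61; -162/61 189/61]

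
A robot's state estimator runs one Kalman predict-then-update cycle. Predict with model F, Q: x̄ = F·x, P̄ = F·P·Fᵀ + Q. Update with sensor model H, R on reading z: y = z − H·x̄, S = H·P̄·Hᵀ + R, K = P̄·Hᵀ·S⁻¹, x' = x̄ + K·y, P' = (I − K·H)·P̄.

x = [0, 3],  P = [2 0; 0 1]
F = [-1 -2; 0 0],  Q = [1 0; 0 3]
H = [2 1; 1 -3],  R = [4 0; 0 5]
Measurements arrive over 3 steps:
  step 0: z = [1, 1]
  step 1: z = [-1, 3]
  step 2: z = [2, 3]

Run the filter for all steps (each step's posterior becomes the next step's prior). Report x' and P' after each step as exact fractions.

step 0: x̄ = F·x = [-6, 0]
step 0: P̄ = F·P·Fᵀ + Q = [7 0; 0 3]
step 0: y = z − H·x̄ = [13, 7]
step 0: S = H·P̄·Hᵀ + R = [35 5; 5 39]
step 0: K = P̄·Hᵀ·S⁻¹ = [511/1340 35/268; 81/670 -33/134]
step 0: x' = x̄ + K·y = [-43/335, -51/335]
step 0: P' = (I − K·H)·P̄ = [1001/1340 21/670; 21/670 141/335]
step 1: x̄ = F·x = [29/67, 0]
step 1: P̄ = F·P·Fᵀ + Q = [953/268 0; 0 3]
step 1: y = z − H·x̄ = [-125/67, 172/67]
step 1: S = H·P̄·Hᵀ + R = [1422/67 -253/134; -253/134 9529/268]
step 1: K = P̄·Hᵀ·S⁻¹ = [69569/201287 23825/201287; 24033/201287 -49674/201287]
step 1: x' = x̄ + K·y = [18494/201287, -172359/201287]
step 1: P' = (I − K·H)·P̄ = [136279/201287 5718/201287; 5718/201287 84696/201287]
step 2: x̄ = F·x = [326224/201287, 0]
step 2: P̄ = F·P·Fᵀ + Q = [699222/201287 0; 0 3]
step 2: y = z − H·x̄ = [-249874/201287, 277637/201287]
step 2: S = H·P̄·Hᵀ + R = [4205897/201287 -413139/201287; -413139/201287 7140406/201287]
step 2: K = P̄·Hᵀ·S⁻¹ = [51043206/148351003 17480550/148351003; 17702967/148351003 -36613656/148351003]
step 2: x' = x̄ + K·y = [201178094/148351003, -72477690/148351003]
step 2: P' = (I − K·H)·P̄ = [99988746/148351003 4195332/148351003; 4195332/148351003 62421204/148351003]

step 0: x' = [-43/335, -51/335], P' = [1001/1340 21/670; 21/670 141/335]
step 1: x' = [18494/201287, -172359/201287], P' = [136279/201287 5718/201287; 5718/201287 84696/201287]
step 2: x' = [201178094/148351003, -72477690/148351003], P' = [99988746/148351003 4195332/148351003; 4195332/148351003 62421204/148351003]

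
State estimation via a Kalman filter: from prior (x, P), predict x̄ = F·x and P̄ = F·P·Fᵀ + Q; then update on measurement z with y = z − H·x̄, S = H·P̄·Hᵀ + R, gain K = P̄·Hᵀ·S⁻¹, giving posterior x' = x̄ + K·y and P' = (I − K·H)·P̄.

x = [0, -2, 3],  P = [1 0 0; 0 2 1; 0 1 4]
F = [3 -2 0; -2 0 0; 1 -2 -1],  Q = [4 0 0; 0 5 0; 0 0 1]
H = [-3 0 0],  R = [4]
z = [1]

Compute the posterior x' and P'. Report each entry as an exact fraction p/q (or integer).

x' = [-47/193, 234/193, -314/193]
P' = [84/193 -24/193 52/193; -24/193 1413/193 316/193; 52/193 316/193 1953/193]

x̄ = F·x = [4, 0, 1]
P̄ = F·P·Fᵀ + Q = [21 -6 13; -6 9 -2; 13 -2 18]
y = z − H·x̄ = [13]
S = H·P̄·Hᵀ + R = [193]
K = P̄·Hᵀ·S⁻¹ = [-63/193; 18/193; -39/193]
x' = x̄ + K·y = [-47/193, 234/193, -314/193]
P' = (I − K·H)·P̄ = [84/193 -24/193 52/193; -24/193 1413/193 316/193; 52/193 316/193 1953/193]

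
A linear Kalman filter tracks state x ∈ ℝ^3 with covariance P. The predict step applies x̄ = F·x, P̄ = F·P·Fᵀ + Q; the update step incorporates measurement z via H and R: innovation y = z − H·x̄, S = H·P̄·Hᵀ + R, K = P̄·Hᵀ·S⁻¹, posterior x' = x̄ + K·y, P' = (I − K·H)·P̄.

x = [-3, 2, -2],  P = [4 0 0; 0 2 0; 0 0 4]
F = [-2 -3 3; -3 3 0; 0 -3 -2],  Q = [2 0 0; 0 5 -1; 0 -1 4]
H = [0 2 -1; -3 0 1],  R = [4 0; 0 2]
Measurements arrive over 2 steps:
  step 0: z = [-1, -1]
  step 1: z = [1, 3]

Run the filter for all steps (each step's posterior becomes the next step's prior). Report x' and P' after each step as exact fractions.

step 0: x̄ = F·x = [-6, 15, -2]
step 0: P̄ = F·P·Fᵀ + Q = [72 6 -6; 6 59 -19; -6 -19 38]
step 0: y = z − H·x̄ = [-33, -17]
step 0: S = H·P̄·Hᵀ + R = [354 -130; -130 724]
step 0: K = P̄·Hᵀ·S⁻¹ = [-3957/59849 -19062/59849; 47189/119698 1178/59849; -11936/59849 2486/59849]
step 0: x' = x̄ + K·y = [95541/59849, 198181/119698, 231928/59849]
step 0: P' = (I − K·H)·P̄ = [148590/59849 195909/59849 407646/59849; 195909/59849 684461/119698 590083/59849; 407646/59849 590083/59849 1227910/59849]
step 1: x̄ = F·x = [414861/119698, 21297/119698, -1522255/119698]
step 1: P̄ = F·P·Fᵀ + Q = [3365969/119698 82251/119698 -6503193/119698; 82251/119698 2380535/119698 -4942729/119698; -6503193/119698 -4942729/119698 30624213/119698]
step 1: y = z − H·x̄ = [-1445151/119698, 1562966/59849]
step 1: S = H·P̄·Hᵀ + R = [60396061/119698 -30256378/59849; -30256378/59849 50088244/59849]
step 1: K = P̄·Hᵀ·S⁻¹ = [-100440885/712648153 -178771470/712648153; 1374422810/4988537071 2287250829/19954148284; -2139514963/4988537071 2408276341/9977074142]
step 1: x' = x̄ + K·y = [-986025564/712648153, -773279292/4988537071, -6164257307/4988537071]
step 1: P' = (I − K·H)·P̄ = [120132962/101806879 881742861/712648153 2165249262/712648153; 881742861/712648153 50315833471/19954148284 39320450991/9977074142; 2165249262/712648153 39320450991/9977074142 47878510843/4988537071]

step 0: x' = [95541/59849, 198181/119698, 231928/59849], P' = [148590/59849 195909/59849 407646/59849; 195909/59849 684461/119698 590083/59849; 407646/59849 590083/59849 1227910/59849]
step 1: x' = [-986025564/712648153, -773279292/4988537071, -6164257307/4988537071], P' = [120132962/101806879 881742861/712648153 2165249262/712648153; 881742861/712648153 50315833471/19954148284 39320450991/9977074142; 2165249262/712648153 39320450991/9977074142 47878510843/4988537071]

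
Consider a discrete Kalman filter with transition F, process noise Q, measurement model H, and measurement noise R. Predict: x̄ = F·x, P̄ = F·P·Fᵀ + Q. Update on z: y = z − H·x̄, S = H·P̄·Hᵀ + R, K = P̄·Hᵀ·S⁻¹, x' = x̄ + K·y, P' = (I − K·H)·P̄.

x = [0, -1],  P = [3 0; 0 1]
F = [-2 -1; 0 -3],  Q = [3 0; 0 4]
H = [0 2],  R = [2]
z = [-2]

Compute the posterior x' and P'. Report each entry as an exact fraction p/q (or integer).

x̄ = F·x = [1, 3]
P̄ = F·P·Fᵀ + Q = [16 3; 3 13]
y = z − H·x̄ = [-8]
S = H·P̄·Hᵀ + R = [54]
K = P̄·Hᵀ·S⁻¹ = [1/9; 13/27]
x' = x̄ + K·y = [1/9, -23/27]
P' = (I − K·H)·P̄ = [46/3 1/9; 1/9 13/27]

x' = [1/9, -23/27]
P' = [46/3 1/9; 1/9 13/27]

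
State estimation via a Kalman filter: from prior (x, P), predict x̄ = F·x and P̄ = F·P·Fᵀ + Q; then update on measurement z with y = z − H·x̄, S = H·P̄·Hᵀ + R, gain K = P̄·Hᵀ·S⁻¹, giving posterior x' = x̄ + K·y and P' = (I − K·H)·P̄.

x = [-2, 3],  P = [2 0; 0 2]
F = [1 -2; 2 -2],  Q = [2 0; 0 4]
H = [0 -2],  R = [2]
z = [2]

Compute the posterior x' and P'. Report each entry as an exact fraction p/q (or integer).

x̄ = F·x = [-8, -10]
P̄ = F·P·Fᵀ + Q = [12 12; 12 20]
y = z − H·x̄ = [-18]
S = H·P̄·Hᵀ + R = [82]
K = P̄·Hᵀ·S⁻¹ = [-12/41; -20/41]
x' = x̄ + K·y = [-112/41, -50/41]
P' = (I − K·H)·P̄ = [204/41 12/41; 12/41 20/41]

x' = [-112/41, -50/41]
P' = [204/41 12/41; 12/41 20/41]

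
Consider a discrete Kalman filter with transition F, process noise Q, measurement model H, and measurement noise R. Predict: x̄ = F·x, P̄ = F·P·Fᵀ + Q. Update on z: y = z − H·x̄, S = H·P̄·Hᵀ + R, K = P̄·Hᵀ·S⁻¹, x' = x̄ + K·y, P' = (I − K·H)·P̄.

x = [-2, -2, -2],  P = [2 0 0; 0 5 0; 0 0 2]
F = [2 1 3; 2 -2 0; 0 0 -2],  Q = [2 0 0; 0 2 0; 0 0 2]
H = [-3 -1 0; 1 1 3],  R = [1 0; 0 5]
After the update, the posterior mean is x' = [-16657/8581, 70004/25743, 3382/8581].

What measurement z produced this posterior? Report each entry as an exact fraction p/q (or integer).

x̄ = F·x = [-12, 0, 4]
P̄ = F·P·Fᵀ + Q = [33 -2 -12; -2 30 0; -12 0 10]
S = H·P̄·Hᵀ + R = [316 -13; -13 82]
K = P̄·Hᵀ·S⁻¹ = [-2673/8581 -947/8581; -1604/25743 8536/25743; 1062/8581 2052/8581]
x' − x̄ = [86315/8581, 70004/25743, -30942/8581] = K·y
y = (KᵀK)⁻¹·Kᵀ·(x' − x̄) = [-33, 2]
z = y + H·x̄ = [-33, 2] + [36, 0] = [3, 2]

z = [3, 2]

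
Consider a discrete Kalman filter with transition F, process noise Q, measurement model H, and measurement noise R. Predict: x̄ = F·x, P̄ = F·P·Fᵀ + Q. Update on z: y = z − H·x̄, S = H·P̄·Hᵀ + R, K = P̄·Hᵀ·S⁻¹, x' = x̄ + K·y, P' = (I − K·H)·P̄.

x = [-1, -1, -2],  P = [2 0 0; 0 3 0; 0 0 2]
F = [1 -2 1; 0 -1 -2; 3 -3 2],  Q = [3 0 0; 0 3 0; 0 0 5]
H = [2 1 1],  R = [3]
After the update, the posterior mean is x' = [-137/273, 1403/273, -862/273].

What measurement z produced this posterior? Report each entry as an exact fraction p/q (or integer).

x̄ = F·x = [-1, 5, -4]
P̄ = F·P·Fᵀ + Q = [19 2 28; 2 14 1; 28 1 58]
S = H·P̄·Hᵀ + R = [273]
K = P̄·Hᵀ·S⁻¹ = [68/273; 19/273; 115/273]
x' − x̄ = [136/273, 38/273, 230/273] = K·y
y = (KᵀK)⁻¹·Kᵀ·(x' − x̄) = [2]
z = y + H·x̄ = [2] + [-1] = [1]

z = [1]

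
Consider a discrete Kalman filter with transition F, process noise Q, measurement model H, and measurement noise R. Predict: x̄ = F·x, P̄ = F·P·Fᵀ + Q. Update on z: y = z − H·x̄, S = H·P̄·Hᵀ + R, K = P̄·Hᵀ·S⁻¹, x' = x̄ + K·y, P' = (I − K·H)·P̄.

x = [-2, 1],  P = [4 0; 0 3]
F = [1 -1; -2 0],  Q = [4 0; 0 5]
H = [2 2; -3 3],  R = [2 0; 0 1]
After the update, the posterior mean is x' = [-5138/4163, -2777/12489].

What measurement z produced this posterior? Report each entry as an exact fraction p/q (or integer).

x̄ = F·x = [-3, 4]
P̄ = F·P·Fᵀ + Q = [11 -8; -8 21]
S = H·P̄·Hᵀ + R = [66 60; 60 433]
K = P̄·Hᵀ·S⁻¹ = [1003/4163 -687/4163; 3019/12489 697/4163]
x' − x̄ = [7351/4163, -52733/12489] = K·y
y = (KᵀK)⁻¹·Kᵀ·(x' − x̄) = [-5, -18]
z = y + H·x̄ = [-5, -18] + [2, 21] = [-3, 3]

z = [-3, 3]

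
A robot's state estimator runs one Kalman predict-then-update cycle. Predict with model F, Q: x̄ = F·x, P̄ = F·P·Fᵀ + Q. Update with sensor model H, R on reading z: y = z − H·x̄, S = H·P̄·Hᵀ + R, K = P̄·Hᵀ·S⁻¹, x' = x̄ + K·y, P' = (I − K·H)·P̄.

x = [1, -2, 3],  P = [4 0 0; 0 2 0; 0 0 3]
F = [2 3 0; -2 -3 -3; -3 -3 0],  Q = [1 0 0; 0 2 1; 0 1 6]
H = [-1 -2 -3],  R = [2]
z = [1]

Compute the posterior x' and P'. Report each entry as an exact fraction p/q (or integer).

x' = [-1488/319, -3901/957, 3767/957]
P' = [2738/319 867/319 -1526/319; 867/319 11450/957 -8353/957; -1526/319 -8353/957 7244/957]

x̄ = F·x = [-4, -5, 3]
P̄ = F·P·Fᵀ + Q = [35 -34 -42; -34 63 43; -42 43 60]
y = z − H·x̄ = [-4]
S = H·P̄·Hᵀ + R = [957]
K = P̄·Hᵀ·S⁻¹ = [53/319; -221/957; -224/957]
x' = x̄ + K·y = [-1488/319, -3901/957, 3767/957]
P' = (I − K·H)·P̄ = [2738/319 867/319 -1526/319; 867/319 11450/957 -8353/957; -1526/319 -8353/957 7244/957]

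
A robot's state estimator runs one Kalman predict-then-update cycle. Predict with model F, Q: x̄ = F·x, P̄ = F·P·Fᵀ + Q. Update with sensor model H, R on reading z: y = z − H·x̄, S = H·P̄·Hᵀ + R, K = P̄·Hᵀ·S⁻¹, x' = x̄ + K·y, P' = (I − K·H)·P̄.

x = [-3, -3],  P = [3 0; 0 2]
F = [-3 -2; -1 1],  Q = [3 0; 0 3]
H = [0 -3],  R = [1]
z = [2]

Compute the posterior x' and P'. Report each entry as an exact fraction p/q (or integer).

x' = [1065/73, -48/73]
P' = [2549/73 5/73; 5/73 8/73]

x̄ = F·x = [15, 0]
P̄ = F·P·Fᵀ + Q = [38 5; 5 8]
y = z − H·x̄ = [2]
S = H·P̄·Hᵀ + R = [73]
K = P̄·Hᵀ·S⁻¹ = [-15/73; -24/73]
x' = x̄ + K·y = [1065/73, -48/73]
P' = (I − K·H)·P̄ = [2549/73 5/73; 5/73 8/73]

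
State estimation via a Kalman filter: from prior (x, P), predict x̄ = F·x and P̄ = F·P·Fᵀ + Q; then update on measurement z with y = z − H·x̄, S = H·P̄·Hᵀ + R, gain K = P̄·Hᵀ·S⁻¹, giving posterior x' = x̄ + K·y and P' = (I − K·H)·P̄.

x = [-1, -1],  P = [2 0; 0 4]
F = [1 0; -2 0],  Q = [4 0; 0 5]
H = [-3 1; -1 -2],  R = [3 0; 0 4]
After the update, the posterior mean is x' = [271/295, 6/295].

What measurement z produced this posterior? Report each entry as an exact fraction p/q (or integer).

z = [-3, -1]

x̄ = F·x = [-1, 2]
P̄ = F·P·Fᵀ + Q = [6 -4; -4 13]
S = H·P̄·Hᵀ + R = [94 -28; -28 46]
K = P̄·Hᵀ·S⁻¹ = [-239/885 -107/885; 89/590 -114/295]
x' − x̄ = [566/295, -584/295] = K·y
y = (KᵀK)⁻¹·Kᵀ·(x' − x̄) = [-8, 2]
z = y + H·x̄ = [-8, 2] + [5, -3] = [-3, -1]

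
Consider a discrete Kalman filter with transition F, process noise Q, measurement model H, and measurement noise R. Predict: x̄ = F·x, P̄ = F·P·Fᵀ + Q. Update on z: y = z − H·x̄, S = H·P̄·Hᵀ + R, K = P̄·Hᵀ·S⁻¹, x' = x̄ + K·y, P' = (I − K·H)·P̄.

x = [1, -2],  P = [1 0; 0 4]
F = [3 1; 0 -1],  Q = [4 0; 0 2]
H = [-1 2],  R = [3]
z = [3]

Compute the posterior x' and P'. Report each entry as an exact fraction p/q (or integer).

x' = [1, 2]
P' = [79/12 8/3; 8/3 26/15]

x̄ = F·x = [1, 2]
P̄ = F·P·Fᵀ + Q = [17 -4; -4 6]
y = z − H·x̄ = [0]
S = H·P̄·Hᵀ + R = [60]
K = P̄·Hᵀ·S⁻¹ = [-5/12; 4/15]
x' = x̄ + K·y = [1, 2]
P' = (I − K·H)·P̄ = [79/12 8/3; 8/3 26/15]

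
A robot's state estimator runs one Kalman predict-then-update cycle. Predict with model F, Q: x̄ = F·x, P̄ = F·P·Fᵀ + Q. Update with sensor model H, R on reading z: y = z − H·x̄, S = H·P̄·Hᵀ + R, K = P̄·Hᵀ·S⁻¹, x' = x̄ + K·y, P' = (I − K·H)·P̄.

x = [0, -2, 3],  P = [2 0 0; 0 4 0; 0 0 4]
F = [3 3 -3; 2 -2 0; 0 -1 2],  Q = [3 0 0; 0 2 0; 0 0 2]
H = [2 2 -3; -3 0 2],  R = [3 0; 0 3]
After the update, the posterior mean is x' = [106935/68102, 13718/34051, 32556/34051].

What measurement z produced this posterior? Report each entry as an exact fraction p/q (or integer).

x̄ = F·x = [-15, 4, 8]
P̄ = F·P·Fᵀ + Q = [93 -12 -36; -12 26 8; -36 8 22]
S = H·P̄·Hᵀ + R = [917 -1054; -1054 1360]
K = P̄·Hᵀ·S⁻¹ = [-81/4006 -37287/136204; 886/2003 12975/34051; -84/2003 2699/34051]
x' − x̄ = [1128465/68102, -122486/34051, -239852/34051] = K·y
y = (KᵀK)⁻¹·Kᵀ·(x' − x̄) = [47, -64]
z = y + H·x̄ = [47, -64] + [-46, 61] = [1, -3]

z = [1, -3]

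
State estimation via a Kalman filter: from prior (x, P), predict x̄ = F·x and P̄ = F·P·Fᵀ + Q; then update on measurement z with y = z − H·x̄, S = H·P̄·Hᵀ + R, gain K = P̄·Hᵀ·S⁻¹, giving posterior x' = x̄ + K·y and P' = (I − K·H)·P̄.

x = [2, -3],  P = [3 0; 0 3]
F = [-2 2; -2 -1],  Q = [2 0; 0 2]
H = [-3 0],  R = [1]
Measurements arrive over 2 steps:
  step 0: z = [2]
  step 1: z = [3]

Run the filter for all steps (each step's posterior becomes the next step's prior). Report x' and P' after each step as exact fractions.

step 0: x̄ = F·x = [-10, -1]
step 0: P̄ = F·P·Fᵀ + Q = [26 6; 6 17]
step 0: y = z − H·x̄ = [-28]
step 0: S = H·P̄·Hᵀ + R = [235]
step 0: K = P̄·Hᵀ·S⁻¹ = [-78/235; -18/235]
step 0: x' = x̄ + K·y = [-166/235, 269/235]
step 0: P' = (I − K·H)·P̄ = [26/235 6/235; 6/235 3671/235]
step 1: x̄ = F·x = [174/47, 63/235]
step 1: P̄ = F·P·Fᵀ + Q = [3042/47 -1450/47; -1450/47 4269/235]
step 1: y = z − H·x̄ = [663/47]
step 1: S = H·P̄·Hᵀ + R = [27425/47]
step 1: K = P̄·Hᵀ·S⁻¹ = [-9126/27425; 174/1097]
step 1: x' = x̄ + K·y = [-27204/27425, 13743/5485]
step 1: P' = (I − K·H)·P̄ = [3042/27425 -58/1097; -58/1097 19119/5485]

step 0: x' = [-166/235, 269/235], P' = [26/235 6/235; 6/235 3671/235]
step 1: x' = [-27204/27425, 13743/5485], P' = [3042/27425 -58/1097; -58/1097 19119/5485]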